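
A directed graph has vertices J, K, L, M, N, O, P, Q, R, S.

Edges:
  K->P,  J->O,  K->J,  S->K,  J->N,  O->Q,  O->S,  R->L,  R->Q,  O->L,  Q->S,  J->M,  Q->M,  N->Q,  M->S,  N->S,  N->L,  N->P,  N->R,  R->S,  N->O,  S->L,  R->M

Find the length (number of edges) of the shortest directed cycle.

4

For each vertex v, BFS finds the shortest path from v back to v.
The shortest such closed walk is K → J → M → S → K, length 4.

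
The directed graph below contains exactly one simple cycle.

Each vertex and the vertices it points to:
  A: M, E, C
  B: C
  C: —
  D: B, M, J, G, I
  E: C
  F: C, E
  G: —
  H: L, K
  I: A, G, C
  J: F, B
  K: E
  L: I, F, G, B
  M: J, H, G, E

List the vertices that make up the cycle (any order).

DFS with gray/black marking from M:
M gray
  J gray
    F gray
      C gray
      C black
      E gray
        E→C: C black — skip
      E black
    F black
    B gray
      B→C: C black — skip
    B black
  J black
  H gray
    L gray
      I gray
        A gray
          A→M: M is gray → back edge
Back edge closes the cycle M → H → L → I → A → M; its vertices are {A, H, I, L, M}.

A, H, I, L, M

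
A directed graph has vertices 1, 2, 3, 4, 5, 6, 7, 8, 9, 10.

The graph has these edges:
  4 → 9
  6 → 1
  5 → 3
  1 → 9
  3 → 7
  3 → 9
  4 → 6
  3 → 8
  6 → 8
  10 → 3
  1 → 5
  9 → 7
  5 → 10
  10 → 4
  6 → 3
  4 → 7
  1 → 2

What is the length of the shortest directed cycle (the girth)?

For each vertex v, BFS finds the shortest path from v back to v.
The shortest such closed walk is 4 → 6 → 1 → 5 → 10 → 4, length 5.

5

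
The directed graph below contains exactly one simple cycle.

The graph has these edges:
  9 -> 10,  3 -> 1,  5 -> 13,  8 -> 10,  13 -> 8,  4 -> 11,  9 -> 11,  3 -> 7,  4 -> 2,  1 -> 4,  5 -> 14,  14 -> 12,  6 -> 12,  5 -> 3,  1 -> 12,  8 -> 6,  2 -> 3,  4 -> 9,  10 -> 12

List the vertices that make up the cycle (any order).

1, 2, 3, 4

DFS with gray/black marking from 3:
3 gray
  7 gray
  7 black
  1 gray
    12 gray
    12 black
    4 gray
      11 gray
      11 black
      2 gray
        2→3: 3 is gray → back edge
Back edge closes the cycle 3 → 1 → 4 → 2 → 3; its vertices are {1, 2, 3, 4}.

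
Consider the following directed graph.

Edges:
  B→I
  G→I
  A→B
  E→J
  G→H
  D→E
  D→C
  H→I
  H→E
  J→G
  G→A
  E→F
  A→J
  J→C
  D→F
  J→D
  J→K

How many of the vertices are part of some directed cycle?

6

A vertex is on a directed cycle iff it belongs to a strongly connected component of size ≥ 2 (or has a self-loop).
The vertices on cycles are {A, D, E, G, H, J} — 6 in total.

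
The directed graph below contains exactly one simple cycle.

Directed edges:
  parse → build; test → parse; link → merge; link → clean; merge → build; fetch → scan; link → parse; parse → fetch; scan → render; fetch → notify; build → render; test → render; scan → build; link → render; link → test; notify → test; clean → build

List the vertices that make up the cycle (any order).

test, fetch, parse, notify

DFS with gray/black marking from parse:
parse gray
  fetch gray
    scan gray
      render gray
      render black
      build gray
        build→render: render black — skip
      build black
    scan black
    notify gray
      test gray
        test→render: render black — skip
        test→parse: parse is gray → back edge
Back edge closes the cycle parse → fetch → notify → test → parse; its vertices are {test, fetch, parse, notify}.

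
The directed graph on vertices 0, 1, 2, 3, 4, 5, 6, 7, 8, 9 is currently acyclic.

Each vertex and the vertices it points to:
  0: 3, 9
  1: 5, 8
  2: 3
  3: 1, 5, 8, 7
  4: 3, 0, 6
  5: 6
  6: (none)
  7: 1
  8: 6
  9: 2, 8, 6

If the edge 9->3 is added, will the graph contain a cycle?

Adding 9→3 creates a cycle iff 3 can already reach 9.
Explore from 3: no path reaches 9. The graph stays acyclic.

No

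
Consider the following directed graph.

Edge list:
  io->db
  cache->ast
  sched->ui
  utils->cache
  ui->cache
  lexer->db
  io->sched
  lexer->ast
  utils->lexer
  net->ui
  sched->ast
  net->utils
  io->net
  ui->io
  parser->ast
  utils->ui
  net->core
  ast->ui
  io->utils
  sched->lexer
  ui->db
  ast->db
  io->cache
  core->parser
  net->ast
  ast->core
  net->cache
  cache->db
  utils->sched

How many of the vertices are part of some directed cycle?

A vertex is on a directed cycle iff it belongs to a strongly connected component of size ≥ 2 (or has a self-loop).
The vertices on cycles are {io, ui, ast, net, core, cache, lexer, sched, utils, parser} — 10 in total.

10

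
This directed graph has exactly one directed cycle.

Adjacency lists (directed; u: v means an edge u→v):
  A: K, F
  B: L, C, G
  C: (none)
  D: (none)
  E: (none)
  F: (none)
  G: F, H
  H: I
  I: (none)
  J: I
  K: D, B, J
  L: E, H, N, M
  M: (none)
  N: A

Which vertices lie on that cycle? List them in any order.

A, B, K, L, N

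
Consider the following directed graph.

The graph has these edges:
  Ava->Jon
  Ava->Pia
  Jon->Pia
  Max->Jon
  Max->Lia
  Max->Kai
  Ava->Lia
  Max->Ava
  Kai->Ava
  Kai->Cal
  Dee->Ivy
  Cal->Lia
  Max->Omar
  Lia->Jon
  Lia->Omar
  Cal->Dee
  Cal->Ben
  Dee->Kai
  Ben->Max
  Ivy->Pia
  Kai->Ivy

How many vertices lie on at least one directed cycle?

5

A vertex is on a directed cycle iff it belongs to a strongly connected component of size ≥ 2 (or has a self-loop).
The vertices on cycles are {Ben, Cal, Dee, Kai, Max} — 5 in total.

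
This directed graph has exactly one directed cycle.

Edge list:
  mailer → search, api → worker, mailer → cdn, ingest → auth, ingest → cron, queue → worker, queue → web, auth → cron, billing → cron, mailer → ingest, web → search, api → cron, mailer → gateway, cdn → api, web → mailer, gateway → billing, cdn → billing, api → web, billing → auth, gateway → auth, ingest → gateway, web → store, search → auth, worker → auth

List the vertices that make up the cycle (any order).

api, cdn, web, mailer

DFS with gray/black marking from web:
web gray
  mailer gray
    gateway gray
      billing gray
        cron gray
        cron black
        auth gray
          auth→cron: cron black — skip
        auth black
      billing black
      gateway→auth: auth black — skip
    gateway black
    cdn gray
      api gray
        api→cron: cron black — skip
        worker gray
          worker→auth: auth black — skip
        worker black
        api→web: web is gray → back edge
Back edge closes the cycle web → mailer → cdn → api → web; its vertices are {api, cdn, web, mailer}.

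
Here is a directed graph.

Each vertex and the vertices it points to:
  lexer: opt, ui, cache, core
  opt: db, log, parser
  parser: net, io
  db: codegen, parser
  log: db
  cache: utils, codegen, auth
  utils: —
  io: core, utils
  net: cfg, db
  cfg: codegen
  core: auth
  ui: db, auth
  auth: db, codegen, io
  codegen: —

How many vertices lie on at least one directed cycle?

A vertex is on a directed cycle iff it belongs to a strongly connected component of size ≥ 2 (or has a self-loop).
The vertices on cycles are {db, io, net, auth, core, parser} — 6 in total.

6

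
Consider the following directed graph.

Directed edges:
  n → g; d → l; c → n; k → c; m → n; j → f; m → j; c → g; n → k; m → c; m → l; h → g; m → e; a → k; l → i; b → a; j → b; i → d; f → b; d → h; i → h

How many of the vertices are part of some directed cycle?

6

A vertex is on a directed cycle iff it belongs to a strongly connected component of size ≥ 2 (or has a self-loop).
The vertices on cycles are {c, d, i, k, l, n} — 6 in total.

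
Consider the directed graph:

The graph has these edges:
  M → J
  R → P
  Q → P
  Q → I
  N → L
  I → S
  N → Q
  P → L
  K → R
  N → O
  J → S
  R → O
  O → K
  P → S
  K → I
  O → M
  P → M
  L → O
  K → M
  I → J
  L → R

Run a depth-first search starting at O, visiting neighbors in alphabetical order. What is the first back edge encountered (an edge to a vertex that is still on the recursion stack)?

R->O

DFS from O (visiting neighbors in alphabetical order); mark gray on enter, black on exit:
O gray
  K gray
    I gray
      J gray
        S gray
        S black
      J black
      I→S: S black — skip
    I black
    M gray
      M→J: J black — skip
    M black
    R gray
      R→O: O is gray → back edge
First back edge: R → O.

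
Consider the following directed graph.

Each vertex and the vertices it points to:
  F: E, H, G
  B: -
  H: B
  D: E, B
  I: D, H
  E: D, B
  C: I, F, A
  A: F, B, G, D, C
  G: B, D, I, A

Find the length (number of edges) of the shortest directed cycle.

For each vertex v, BFS finds the shortest path from v back to v.
The shortest such closed walk is A → C → A, length 2.

2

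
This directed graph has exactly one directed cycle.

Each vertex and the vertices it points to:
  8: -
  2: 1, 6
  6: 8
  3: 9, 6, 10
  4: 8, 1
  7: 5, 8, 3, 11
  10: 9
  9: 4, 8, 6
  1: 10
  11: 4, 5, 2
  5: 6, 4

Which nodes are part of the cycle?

1, 4, 9, 10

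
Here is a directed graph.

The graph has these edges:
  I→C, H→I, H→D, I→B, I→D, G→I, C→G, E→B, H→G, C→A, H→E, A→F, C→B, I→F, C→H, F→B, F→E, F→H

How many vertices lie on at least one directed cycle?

A vertex is on a directed cycle iff it belongs to a strongly connected component of size ≥ 2 (or has a self-loop).
The vertices on cycles are {A, C, F, G, H, I} — 6 in total.

6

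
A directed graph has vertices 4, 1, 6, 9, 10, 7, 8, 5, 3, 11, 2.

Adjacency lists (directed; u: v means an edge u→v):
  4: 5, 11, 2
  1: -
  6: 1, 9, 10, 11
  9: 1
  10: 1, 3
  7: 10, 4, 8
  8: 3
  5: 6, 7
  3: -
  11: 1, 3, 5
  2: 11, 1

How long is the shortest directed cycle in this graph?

For each vertex v, BFS finds the shortest path from v back to v.
The shortest such closed walk is 7 → 4 → 5 → 7, length 3.

3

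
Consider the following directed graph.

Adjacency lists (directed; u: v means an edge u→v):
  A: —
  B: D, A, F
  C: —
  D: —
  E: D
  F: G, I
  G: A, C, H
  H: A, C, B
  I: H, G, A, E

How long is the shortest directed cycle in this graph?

For each vertex v, BFS finds the shortest path from v back to v.
The shortest such closed walk is I → H → B → F → I, length 4.

4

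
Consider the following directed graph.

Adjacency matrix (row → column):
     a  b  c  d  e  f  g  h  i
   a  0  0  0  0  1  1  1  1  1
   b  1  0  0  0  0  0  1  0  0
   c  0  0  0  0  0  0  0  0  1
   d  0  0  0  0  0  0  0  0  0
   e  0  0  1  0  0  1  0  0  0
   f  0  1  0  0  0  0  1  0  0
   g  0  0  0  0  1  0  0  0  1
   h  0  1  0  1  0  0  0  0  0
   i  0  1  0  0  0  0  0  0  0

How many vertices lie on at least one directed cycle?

8

A vertex is on a directed cycle iff it belongs to a strongly connected component of size ≥ 2 (or has a self-loop).
The vertices on cycles are {a, b, c, e, f, g, h, i} — 8 in total.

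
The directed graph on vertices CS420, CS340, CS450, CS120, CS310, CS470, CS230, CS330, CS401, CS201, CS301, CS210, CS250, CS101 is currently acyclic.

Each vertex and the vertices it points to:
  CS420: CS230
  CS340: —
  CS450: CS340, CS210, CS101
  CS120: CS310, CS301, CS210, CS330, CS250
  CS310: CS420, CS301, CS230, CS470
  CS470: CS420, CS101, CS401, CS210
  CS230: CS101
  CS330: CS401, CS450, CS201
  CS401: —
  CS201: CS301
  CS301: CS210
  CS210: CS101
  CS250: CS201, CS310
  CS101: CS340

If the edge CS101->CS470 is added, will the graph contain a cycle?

Adding CS101→CS470 creates a cycle iff CS470 can already reach CS101.
Path from CS470: CS470 → CS101.
So CS470 → … → CS101 → CS470 is a cycle.

Yes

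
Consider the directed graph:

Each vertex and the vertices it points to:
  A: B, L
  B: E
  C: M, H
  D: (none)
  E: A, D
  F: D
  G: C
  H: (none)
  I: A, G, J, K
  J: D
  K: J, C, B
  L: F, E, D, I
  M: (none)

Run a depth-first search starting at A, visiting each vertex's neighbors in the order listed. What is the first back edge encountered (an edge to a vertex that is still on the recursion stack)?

DFS from A (visiting each vertex's neighbors in the order listed); mark gray on enter, black on exit:
A gray
  B gray
    E gray
      E→A: A is gray → back edge
First back edge: E → A.

E->A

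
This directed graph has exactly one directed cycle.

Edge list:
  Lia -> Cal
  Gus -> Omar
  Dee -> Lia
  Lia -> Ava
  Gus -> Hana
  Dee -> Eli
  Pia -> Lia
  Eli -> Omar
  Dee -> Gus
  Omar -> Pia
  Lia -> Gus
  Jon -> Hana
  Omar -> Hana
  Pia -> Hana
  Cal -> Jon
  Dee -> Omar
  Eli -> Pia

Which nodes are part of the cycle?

DFS with gray/black marking from Lia:
Lia gray
  Cal gray
    Jon gray
      Hana gray
      Hana black
    Jon black
  Cal black
  Ava gray
  Ava black
  Gus gray
    Gus→Hana: Hana black — skip
    Omar gray
      Pia gray
        Pia→Lia: Lia is gray → back edge
Back edge closes the cycle Lia → Gus → Omar → Pia → Lia; its vertices are {Gus, Lia, Pia, Omar}.

Gus, Lia, Pia, Omar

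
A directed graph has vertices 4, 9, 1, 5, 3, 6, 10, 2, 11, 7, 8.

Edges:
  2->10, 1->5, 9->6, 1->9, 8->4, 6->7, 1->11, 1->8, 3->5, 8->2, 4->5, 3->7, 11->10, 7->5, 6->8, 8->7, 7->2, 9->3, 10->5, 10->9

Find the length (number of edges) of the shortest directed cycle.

For each vertex v, BFS finds the shortest path from v back to v.
The shortest such closed walk is 8 → 2 → 10 → 9 → 6 → 8, length 5.

5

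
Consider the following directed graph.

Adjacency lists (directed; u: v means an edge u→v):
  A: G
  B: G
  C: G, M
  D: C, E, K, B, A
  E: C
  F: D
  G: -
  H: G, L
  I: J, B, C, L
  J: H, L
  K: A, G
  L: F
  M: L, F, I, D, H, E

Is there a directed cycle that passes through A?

A lies on a cycle iff there is a path from A back to itself.
Exploring from A, it never reaches itself; equivalently, its strongly connected component is a singleton.

No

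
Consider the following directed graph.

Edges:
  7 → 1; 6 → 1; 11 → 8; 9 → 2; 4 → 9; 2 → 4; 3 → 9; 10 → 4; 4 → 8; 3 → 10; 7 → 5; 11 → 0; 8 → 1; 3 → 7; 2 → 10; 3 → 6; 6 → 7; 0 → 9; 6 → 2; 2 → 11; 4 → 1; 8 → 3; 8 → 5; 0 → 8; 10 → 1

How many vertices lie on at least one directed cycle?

9

A vertex is on a directed cycle iff it belongs to a strongly connected component of size ≥ 2 (or has a self-loop).
The vertices on cycles are {0, 2, 3, 4, 6, 8, 9, 10, 11} — 9 in total.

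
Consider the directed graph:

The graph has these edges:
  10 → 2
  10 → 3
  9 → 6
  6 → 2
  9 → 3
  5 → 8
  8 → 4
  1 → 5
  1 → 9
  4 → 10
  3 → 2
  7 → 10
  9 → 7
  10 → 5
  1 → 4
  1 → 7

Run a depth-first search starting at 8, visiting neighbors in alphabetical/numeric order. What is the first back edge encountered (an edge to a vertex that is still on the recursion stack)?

5→8

DFS from 8 (visiting neighbors in alphabetical/numeric order); mark gray on enter, black on exit:
8 gray
  4 gray
    10 gray
      2 gray
      2 black
      3 gray
        3→2: 2 black — skip
      3 black
      5 gray
        5→8: 8 is gray → back edge
First back edge: 5 → 8.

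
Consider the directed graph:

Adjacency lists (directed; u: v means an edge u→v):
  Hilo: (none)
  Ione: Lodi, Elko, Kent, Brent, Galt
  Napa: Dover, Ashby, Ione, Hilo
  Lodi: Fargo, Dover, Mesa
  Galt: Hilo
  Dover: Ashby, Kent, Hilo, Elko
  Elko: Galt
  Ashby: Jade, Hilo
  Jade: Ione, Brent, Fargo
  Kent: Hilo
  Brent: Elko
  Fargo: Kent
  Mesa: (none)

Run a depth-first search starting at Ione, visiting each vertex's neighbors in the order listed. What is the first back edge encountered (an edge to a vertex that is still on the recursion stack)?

DFS from Ione (visiting each vertex's neighbors in the order listed); mark gray on enter, black on exit:
Ione gray
  Lodi gray
    Fargo gray
      Kent gray
        Hilo gray
        Hilo black
      Kent black
    Fargo black
    Dover gray
      Ashby gray
        Jade gray
          Jade→Ione: Ione is gray → back edge
First back edge: Jade → Ione.

Jade->Ione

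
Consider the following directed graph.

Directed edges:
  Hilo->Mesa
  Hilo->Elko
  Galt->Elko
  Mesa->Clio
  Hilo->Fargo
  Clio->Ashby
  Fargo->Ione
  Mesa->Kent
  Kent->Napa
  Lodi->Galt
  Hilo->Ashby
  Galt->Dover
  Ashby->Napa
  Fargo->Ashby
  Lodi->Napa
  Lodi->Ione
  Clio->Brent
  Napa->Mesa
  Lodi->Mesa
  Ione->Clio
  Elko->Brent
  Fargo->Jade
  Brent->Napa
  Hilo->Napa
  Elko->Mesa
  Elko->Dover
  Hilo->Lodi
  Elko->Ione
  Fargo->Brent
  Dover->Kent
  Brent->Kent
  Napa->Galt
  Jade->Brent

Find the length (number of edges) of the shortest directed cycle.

For each vertex v, BFS finds the shortest path from v back to v.
The shortest such closed walk is Mesa → Kent → Napa → Mesa, length 3.

3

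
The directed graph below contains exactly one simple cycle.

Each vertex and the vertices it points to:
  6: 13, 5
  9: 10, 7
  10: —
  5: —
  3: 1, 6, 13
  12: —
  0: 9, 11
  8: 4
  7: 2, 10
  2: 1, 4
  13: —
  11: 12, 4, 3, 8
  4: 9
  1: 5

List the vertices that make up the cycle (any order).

DFS with gray/black marking from 9:
9 gray
  10 gray
  10 black
  7 gray
    2 gray
      1 gray
        5 gray
        5 black
      1 black
      4 gray
        4→9: 9 is gray → back edge
Back edge closes the cycle 9 → 7 → 2 → 4 → 9; its vertices are {2, 4, 7, 9}.

2, 4, 7, 9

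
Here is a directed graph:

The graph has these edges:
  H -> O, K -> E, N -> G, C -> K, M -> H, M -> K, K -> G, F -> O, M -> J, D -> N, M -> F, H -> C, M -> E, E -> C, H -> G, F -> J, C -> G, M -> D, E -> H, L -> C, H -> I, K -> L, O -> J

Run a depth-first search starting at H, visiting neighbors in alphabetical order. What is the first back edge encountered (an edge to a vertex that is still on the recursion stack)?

DFS from H (visiting neighbors in alphabetical order); mark gray on enter, black on exit:
H gray
  C gray
    G gray
    G black
    K gray
      E gray
        E→C: C is gray → back edge
First back edge: E → C.

E→C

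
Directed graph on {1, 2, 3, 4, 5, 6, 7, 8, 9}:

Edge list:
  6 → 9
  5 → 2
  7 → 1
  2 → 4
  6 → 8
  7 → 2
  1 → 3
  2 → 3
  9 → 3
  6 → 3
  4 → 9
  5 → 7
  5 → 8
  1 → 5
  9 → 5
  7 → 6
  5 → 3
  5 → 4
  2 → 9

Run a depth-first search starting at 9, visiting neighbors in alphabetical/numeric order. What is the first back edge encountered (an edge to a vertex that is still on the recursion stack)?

DFS from 9 (visiting neighbors in alphabetical/numeric order); mark gray on enter, black on exit:
9 gray
  3 gray
  3 black
  5 gray
    2 gray
      2→3: 3 black — skip
      4 gray
        4→9: 9 is gray → back edge
First back edge: 4 → 9.

4→9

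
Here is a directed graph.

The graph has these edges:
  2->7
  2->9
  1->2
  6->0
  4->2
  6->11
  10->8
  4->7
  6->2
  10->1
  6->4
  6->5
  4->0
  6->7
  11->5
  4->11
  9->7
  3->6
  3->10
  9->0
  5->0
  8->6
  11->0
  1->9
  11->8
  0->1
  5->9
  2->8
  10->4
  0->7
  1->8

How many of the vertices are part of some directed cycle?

A vertex is on a directed cycle iff it belongs to a strongly connected component of size ≥ 2 (or has a self-loop).
The vertices on cycles are {0, 1, 2, 4, 5, 6, 8, 9, 11} — 9 in total.

9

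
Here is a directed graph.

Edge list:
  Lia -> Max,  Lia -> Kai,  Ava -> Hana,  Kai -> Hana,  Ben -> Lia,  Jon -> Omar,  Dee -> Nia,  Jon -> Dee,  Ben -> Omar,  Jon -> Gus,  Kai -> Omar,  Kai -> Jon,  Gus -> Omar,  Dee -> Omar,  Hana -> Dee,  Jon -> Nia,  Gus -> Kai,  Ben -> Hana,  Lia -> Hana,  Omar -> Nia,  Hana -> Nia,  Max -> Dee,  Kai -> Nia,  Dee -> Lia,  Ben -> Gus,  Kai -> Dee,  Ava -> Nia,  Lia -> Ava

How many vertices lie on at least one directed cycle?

8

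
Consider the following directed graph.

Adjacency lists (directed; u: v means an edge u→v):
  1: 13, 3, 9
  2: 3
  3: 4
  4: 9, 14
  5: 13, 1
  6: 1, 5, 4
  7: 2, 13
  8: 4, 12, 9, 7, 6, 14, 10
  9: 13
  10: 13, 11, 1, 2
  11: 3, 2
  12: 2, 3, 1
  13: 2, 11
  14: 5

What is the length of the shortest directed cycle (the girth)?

5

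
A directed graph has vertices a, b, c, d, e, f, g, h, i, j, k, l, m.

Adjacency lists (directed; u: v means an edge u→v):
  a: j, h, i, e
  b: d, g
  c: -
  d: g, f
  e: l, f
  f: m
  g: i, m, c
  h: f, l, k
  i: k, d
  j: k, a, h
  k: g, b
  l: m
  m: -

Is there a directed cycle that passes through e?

e lies on a cycle iff there is a path from e back to itself.
Exploring from e, it never reaches itself; equivalently, its strongly connected component is a singleton.

No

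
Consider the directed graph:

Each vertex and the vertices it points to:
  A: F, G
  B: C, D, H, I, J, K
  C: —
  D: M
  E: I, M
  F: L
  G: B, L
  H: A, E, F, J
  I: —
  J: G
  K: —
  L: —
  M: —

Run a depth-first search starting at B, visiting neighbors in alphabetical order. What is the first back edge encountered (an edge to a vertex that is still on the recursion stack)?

DFS from B (visiting neighbors in alphabetical order); mark gray on enter, black on exit:
B gray
  C gray
  C black
  D gray
    M gray
    M black
  D black
  H gray
    A gray
      F gray
        L gray
        L black
      F black
      G gray
        G→B: B is gray → back edge
First back edge: G → B.

G->B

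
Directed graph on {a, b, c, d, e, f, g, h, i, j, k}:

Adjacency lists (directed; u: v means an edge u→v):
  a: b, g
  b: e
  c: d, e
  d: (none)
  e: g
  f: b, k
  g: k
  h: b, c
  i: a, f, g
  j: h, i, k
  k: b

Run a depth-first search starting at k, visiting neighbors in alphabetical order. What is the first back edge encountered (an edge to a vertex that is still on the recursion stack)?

g→k

DFS from k (visiting neighbors in alphabetical order); mark gray on enter, black on exit:
k gray
  b gray
    e gray
      g gray
        g→k: k is gray → back edge
First back edge: g → k.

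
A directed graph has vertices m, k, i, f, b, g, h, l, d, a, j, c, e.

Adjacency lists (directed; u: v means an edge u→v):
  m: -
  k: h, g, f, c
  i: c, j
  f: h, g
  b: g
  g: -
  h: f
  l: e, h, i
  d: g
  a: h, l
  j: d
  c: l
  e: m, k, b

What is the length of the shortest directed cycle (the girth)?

2

For each vertex v, BFS finds the shortest path from v back to v.
The shortest such closed walk is h → f → h, length 2.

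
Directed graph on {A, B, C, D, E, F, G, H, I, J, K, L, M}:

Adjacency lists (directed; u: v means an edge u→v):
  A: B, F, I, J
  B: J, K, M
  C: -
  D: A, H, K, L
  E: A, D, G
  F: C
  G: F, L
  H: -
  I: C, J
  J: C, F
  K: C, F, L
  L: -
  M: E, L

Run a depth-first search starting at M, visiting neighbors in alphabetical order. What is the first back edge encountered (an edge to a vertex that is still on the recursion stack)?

DFS from M (visiting neighbors in alphabetical order); mark gray on enter, black on exit:
M gray
  E gray
    A gray
      B gray
        J gray
          C gray
          C black
          F gray
            F→C: C black — skip
          F black
        J black
        K gray
          K→C: C black — skip
          K→F: F black — skip
          L gray
          L black
        K black
        B→M: M is gray → back edge
First back edge: B → M.

B->M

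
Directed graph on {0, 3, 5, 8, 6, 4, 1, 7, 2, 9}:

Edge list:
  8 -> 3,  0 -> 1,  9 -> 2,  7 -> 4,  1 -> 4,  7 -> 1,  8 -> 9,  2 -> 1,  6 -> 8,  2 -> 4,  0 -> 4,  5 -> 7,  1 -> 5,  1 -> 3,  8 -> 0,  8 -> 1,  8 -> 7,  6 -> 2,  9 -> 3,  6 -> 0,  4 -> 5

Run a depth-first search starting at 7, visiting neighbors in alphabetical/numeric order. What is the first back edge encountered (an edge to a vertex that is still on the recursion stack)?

DFS from 7 (visiting neighbors in alphabetical/numeric order); mark gray on enter, black on exit:
7 gray
  1 gray
    3 gray
    3 black
    4 gray
      5 gray
        5→7: 7 is gray → back edge
First back edge: 5 → 7.

5->7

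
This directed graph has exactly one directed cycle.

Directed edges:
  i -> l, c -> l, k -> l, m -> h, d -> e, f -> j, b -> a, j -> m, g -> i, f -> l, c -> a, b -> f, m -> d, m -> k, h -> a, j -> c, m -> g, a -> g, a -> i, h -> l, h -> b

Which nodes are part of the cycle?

DFS with gray/black marking from f:
f gray
  l gray
  l black
  j gray
    c gray
      c→l: l black — skip
      a gray
        i gray
          i→l: l black — skip
        i black
        g gray
          g→i: i black — skip
        g black
      a black
    c black
    m gray
      m→g: g black — skip
      k gray
        k→l: l black — skip
      k black
      h gray
        b gray
          b→f: f is gray → back edge
Back edge closes the cycle f → j → m → h → b → f; its vertices are {b, f, h, j, m}.

b, f, h, j, m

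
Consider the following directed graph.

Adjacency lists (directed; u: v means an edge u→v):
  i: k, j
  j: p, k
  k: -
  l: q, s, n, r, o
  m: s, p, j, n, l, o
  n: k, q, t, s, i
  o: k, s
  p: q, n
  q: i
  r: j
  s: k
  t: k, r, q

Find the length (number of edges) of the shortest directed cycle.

For each vertex v, BFS finds the shortest path from v back to v.
The shortest such closed walk is n → i → j → p → n, length 4.

4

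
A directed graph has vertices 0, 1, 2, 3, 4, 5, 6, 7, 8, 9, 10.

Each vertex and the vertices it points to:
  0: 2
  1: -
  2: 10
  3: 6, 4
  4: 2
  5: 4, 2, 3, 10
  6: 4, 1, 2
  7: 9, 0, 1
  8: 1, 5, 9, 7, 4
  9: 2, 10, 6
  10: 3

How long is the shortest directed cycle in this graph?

4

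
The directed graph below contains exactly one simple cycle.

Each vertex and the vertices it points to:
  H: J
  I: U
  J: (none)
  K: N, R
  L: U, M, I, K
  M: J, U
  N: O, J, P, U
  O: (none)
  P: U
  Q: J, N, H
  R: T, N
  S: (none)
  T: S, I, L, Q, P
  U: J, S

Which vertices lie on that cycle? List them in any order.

K, L, R, T

DFS with gray/black marking from R:
R gray
  T gray
    S gray
    S black
    I gray
      U gray
        J gray
        J black
        U→S: S black — skip
      U black
    I black
    L gray
      L→U: U black — skip
      M gray
        M→J: J black — skip
        M→U: U black — skip
      M black
      L→I: I black — skip
      K gray
        N gray
          O gray
          O black
          N→J: J black — skip
          P gray
            P→U: U black — skip
          P black
          N→U: U black — skip
        N black
        K→R: R is gray → back edge
Back edge closes the cycle R → T → L → K → R; its vertices are {K, L, R, T}.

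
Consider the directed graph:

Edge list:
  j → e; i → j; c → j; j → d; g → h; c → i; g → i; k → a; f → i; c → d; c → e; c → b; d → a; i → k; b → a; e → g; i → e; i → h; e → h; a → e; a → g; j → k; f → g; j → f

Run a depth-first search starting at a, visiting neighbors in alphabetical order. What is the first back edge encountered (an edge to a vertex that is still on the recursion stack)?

i→e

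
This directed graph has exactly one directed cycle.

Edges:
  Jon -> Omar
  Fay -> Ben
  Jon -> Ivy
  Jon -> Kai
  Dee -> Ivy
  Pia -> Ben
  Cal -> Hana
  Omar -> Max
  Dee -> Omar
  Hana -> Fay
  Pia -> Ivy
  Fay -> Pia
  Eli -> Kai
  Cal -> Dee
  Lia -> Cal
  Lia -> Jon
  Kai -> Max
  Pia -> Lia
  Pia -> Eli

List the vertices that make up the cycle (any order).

Cal, Fay, Lia, Pia, Hana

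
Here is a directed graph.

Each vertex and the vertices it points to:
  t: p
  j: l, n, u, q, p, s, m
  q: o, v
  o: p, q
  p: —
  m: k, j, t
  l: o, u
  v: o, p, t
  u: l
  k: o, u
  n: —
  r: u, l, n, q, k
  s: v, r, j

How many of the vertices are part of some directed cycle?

8

A vertex is on a directed cycle iff it belongs to a strongly connected component of size ≥ 2 (or has a self-loop).
The vertices on cycles are {j, l, m, o, q, s, u, v} — 8 in total.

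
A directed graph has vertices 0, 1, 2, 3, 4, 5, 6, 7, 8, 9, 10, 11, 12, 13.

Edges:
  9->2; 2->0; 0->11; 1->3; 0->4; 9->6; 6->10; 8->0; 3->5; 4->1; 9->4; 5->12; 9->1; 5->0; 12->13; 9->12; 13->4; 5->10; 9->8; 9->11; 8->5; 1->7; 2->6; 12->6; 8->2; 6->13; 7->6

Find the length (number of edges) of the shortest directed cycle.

For each vertex v, BFS finds the shortest path from v back to v.
The shortest such closed walk is 1 → 3 → 5 → 0 → 4 → 1, length 5.

5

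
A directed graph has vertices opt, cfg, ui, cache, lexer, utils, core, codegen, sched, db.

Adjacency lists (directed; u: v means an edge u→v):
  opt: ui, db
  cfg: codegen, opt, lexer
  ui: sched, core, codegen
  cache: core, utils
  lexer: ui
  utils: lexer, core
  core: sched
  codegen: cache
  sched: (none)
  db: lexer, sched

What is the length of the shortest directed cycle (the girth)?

For each vertex v, BFS finds the shortest path from v back to v.
The shortest such closed walk is codegen → cache → utils → lexer → ui → codegen, length 5.

5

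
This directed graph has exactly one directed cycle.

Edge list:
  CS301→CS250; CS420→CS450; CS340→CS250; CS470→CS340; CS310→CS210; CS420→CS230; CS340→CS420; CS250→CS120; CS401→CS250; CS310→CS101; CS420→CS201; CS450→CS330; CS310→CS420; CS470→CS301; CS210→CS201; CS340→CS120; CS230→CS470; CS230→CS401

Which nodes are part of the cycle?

DFS with gray/black marking from CS420:
CS420 gray
  CS201 gray
  CS201 black
  CS230 gray
    CS470 gray
      CS301 gray
        CS250 gray
          CS120 gray
          CS120 black
        CS250 black
      CS301 black
      CS340 gray
        CS340→CS420: CS420 is gray → back edge
Back edge closes the cycle CS420 → CS230 → CS470 → CS340 → CS420; its vertices are {CS230, CS340, CS420, CS470}.

CS230, CS340, CS420, CS470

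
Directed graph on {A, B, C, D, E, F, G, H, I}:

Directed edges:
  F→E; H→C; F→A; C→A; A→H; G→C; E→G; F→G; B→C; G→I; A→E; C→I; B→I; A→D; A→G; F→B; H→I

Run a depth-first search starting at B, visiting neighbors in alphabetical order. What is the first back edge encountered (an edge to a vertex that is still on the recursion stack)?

DFS from B (visiting neighbors in alphabetical order); mark gray on enter, black on exit:
B gray
  C gray
    A gray
      D gray
      D black
      E gray
        G gray
          G→C: C is gray → back edge
First back edge: G → C.

G->C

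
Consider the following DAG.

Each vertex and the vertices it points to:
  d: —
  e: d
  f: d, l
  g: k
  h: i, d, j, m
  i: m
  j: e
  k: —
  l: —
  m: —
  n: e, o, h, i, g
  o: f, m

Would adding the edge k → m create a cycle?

Adding k→m creates a cycle iff m can already reach k.
Explore from m: no path reaches k. The graph stays acyclic.

No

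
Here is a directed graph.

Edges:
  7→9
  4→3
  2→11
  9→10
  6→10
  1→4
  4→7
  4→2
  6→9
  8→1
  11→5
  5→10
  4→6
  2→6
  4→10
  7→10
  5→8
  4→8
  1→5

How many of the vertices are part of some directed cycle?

6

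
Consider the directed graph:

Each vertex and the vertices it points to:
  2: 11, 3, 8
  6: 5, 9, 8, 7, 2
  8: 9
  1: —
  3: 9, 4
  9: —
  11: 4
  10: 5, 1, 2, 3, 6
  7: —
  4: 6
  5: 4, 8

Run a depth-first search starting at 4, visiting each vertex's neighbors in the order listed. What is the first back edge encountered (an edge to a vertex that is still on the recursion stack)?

5->4

DFS from 4 (visiting each vertex's neighbors in the order listed); mark gray on enter, black on exit:
4 gray
  6 gray
    5 gray
      5→4: 4 is gray → back edge
First back edge: 5 → 4.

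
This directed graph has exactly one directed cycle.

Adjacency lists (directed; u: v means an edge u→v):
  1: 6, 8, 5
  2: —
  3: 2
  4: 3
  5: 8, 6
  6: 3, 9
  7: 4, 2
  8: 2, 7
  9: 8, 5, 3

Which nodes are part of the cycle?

5, 6, 9

DFS with gray/black marking from 6:
6 gray
  3 gray
    2 gray
    2 black
  3 black
  9 gray
    8 gray
      8→2: 2 black — skip
      7 gray
        4 gray
          4→3: 3 black — skip
        4 black
        7→2: 2 black — skip
      7 black
    8 black
    5 gray
      5→8: 8 black — skip
      5→6: 6 is gray → back edge
Back edge closes the cycle 6 → 9 → 5 → 6; its vertices are {5, 6, 9}.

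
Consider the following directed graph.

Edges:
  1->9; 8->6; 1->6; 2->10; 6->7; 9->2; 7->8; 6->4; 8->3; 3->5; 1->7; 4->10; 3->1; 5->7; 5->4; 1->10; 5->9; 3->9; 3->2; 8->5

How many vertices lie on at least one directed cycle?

A vertex is on a directed cycle iff it belongs to a strongly connected component of size ≥ 2 (or has a self-loop).
The vertices on cycles are {1, 3, 5, 6, 7, 8} — 6 in total.

6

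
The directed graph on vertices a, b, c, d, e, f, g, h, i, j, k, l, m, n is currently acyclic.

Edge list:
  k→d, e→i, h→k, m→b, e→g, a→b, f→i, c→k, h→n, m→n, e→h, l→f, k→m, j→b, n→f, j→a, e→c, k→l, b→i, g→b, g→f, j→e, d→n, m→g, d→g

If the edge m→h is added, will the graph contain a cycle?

Adding m→h creates a cycle iff h can already reach m.
Path from h: h → k → m.
So h → … → m → h is a cycle.

Yes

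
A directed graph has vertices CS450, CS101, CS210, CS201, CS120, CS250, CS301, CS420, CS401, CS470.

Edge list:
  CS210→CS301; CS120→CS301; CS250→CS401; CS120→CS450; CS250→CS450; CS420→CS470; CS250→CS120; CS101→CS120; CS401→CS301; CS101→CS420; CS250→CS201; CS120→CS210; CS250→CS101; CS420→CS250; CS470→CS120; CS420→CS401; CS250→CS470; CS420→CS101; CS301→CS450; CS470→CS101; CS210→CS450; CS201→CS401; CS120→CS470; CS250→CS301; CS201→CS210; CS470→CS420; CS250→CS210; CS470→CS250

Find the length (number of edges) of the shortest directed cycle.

2

For each vertex v, BFS finds the shortest path from v back to v.
The shortest such closed walk is CS420 → CS470 → CS420, length 2.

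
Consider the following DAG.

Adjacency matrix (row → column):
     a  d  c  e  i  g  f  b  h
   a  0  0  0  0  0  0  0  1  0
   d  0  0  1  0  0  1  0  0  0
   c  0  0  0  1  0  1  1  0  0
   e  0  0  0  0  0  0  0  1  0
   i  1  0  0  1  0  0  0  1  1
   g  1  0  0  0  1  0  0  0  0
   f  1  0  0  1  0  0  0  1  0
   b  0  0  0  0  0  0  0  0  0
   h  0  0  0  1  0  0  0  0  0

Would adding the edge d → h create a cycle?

Adding d→h creates a cycle iff h can already reach d.
Explore from h: no path reaches d. The graph stays acyclic.

No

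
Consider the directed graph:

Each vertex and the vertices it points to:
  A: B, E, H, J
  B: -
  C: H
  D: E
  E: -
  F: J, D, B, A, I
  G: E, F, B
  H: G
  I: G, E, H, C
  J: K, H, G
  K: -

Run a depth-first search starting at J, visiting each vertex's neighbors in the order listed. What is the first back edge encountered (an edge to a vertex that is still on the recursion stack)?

F→J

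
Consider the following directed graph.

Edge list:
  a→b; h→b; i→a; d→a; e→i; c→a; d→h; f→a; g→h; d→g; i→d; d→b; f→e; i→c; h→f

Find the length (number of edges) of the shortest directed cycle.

For each vertex v, BFS finds the shortest path from v back to v.
The shortest such closed walk is e → i → d → h → f → e, length 5.

5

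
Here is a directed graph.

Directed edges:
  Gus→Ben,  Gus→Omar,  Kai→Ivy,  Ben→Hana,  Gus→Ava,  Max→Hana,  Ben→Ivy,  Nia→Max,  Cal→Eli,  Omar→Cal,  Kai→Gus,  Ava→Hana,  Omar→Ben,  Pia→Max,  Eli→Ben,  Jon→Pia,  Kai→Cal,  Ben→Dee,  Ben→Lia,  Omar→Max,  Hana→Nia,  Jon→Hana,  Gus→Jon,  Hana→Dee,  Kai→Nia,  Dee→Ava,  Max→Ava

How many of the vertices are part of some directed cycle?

5

A vertex is on a directed cycle iff it belongs to a strongly connected component of size ≥ 2 (or has a self-loop).
The vertices on cycles are {Ava, Dee, Max, Nia, Hana} — 5 in total.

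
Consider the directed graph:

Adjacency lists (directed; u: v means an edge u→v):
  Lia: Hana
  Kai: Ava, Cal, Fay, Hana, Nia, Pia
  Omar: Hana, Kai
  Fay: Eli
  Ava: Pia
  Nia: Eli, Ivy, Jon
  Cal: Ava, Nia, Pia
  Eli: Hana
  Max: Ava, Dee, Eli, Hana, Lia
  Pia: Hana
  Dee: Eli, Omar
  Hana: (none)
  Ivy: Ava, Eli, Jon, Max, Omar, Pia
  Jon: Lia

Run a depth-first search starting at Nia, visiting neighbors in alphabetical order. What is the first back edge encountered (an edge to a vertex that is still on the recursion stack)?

Cal→Nia

DFS from Nia (visiting neighbors in alphabetical order); mark gray on enter, black on exit:
Nia gray
  Eli gray
    Hana gray
    Hana black
  Eli black
  Ivy gray
    Ava gray
      Pia gray
        Pia→Hana: Hana black — skip
      Pia black
    Ava black
    Ivy→Eli: Eli black — skip
    Jon gray
      Lia gray
        Lia→Hana: Hana black — skip
      Lia black
    Jon black
    Max gray
      Max→Ava: Ava black — skip
      Dee gray
        Dee→Eli: Eli black — skip
        Omar gray
          Omar→Hana: Hana black — skip
          Kai gray
            Kai→Ava: Ava black — skip
            Cal gray
              Cal→Ava: Ava black — skip
              Cal→Nia: Nia is gray → back edge
First back edge: Cal → Nia.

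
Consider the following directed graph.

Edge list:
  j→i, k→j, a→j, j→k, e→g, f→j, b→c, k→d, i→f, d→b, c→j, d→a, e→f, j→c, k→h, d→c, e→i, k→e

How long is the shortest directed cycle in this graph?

2

For each vertex v, BFS finds the shortest path from v back to v.
The shortest such closed walk is k → j → k, length 2.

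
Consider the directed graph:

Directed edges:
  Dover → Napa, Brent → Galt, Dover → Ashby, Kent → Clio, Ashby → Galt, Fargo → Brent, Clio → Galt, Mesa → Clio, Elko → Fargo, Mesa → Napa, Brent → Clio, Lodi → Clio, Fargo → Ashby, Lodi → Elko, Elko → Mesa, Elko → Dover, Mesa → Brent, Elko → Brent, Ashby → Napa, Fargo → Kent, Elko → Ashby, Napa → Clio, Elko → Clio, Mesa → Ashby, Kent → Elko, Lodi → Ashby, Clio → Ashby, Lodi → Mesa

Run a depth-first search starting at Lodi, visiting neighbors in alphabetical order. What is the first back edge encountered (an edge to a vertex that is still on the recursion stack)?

DFS from Lodi (visiting neighbors in alphabetical order); mark gray on enter, black on exit:
Lodi gray
  Ashby gray
    Galt gray
    Galt black
    Napa gray
      Clio gray
        Clio→Ashby: Ashby is gray → back edge
First back edge: Clio → Ashby.

Clio->Ashby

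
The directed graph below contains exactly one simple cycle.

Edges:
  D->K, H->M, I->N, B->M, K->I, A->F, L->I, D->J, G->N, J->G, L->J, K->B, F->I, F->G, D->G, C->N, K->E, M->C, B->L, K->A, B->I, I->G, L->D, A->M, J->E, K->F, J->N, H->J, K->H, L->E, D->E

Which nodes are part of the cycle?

DFS with gray/black marking from K:
K gray
  I gray
    G gray
      N gray
      N black
    G black
    I→N: N black — skip
  I black
  A gray
    M gray
      C gray
        C→N: N black — skip
      C black
    M black
    F gray
      F→I: I black — skip
      F→G: G black — skip
    F black
  A black
  B gray
    B→M: M black — skip
    L gray
      J gray
        E gray
        E black
        J→G: G black — skip
        J→N: N black — skip
      J black
      L→I: I black — skip
      L→E: E black — skip
      D gray
        D→G: G black — skip
        D→K: K is gray → back edge
Back edge closes the cycle K → B → L → D → K; its vertices are {B, D, K, L}.

B, D, K, L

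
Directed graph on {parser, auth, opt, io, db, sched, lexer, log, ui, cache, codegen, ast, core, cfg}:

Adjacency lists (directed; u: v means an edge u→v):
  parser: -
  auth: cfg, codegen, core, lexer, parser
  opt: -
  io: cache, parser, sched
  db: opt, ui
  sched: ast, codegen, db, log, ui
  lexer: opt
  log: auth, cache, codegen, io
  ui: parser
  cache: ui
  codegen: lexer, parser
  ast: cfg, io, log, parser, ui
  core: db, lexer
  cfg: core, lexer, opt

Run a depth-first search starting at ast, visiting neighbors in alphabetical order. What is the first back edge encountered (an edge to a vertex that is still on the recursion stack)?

sched->ast

DFS from ast (visiting neighbors in alphabetical order); mark gray on enter, black on exit:
ast gray
  cfg gray
    core gray
      db gray
        opt gray
        opt black
        ui gray
          parser gray
          parser black
        ui black
      db black
      lexer gray
        lexer→opt: opt black — skip
      lexer black
    core black
    cfg→lexer: lexer black — skip
    cfg→opt: opt black — skip
  cfg black
  io gray
    cache gray
      cache→ui: ui black — skip
    cache black
    io→parser: parser black — skip
    sched gray
      sched→ast: ast is gray → back edge
First back edge: sched → ast.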